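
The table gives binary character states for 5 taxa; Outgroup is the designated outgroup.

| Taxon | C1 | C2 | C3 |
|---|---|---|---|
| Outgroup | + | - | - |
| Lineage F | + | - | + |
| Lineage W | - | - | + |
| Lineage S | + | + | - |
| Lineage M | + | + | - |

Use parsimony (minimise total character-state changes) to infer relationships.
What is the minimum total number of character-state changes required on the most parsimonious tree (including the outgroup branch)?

Character polarity is set by the outgroup: the derived state is whichever differs from the outgroup's state, so for C1 the derived state is '-', and for the remaining characters it is '+'.
C1: derived state '-' in Lineage W only — an autapomorphy, so it tells us nothing about relationships among taxa.
C2: derived state '+' in Lineage M and Lineage S only — synapomorphy for {Lineage M, Lineage S}.
C3: derived state '+' in Lineage F and Lineage W only — synapomorphy for {Lineage F, Lineage W}.
Most parsimonious ingroup topology: ((Lineage F,Lineage W),(Lineage S,Lineage M)).
Changes per character on this tree: C1: 1; C2: 1; C3: 1.
Total = 3.

3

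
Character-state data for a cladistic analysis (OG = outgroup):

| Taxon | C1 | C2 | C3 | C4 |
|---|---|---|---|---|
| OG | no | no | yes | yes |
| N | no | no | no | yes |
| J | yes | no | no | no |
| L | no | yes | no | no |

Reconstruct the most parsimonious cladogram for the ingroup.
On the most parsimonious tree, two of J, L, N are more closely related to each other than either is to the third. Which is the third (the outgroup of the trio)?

Character polarity is set by the outgroup: the derived state is whichever differs from the outgroup's state, so for C3, C4 the derived state is 'no', and for the remaining characters it is 'yes'.
C1: derived state 'yes' in J only — an autapomorphy, so it tells us nothing about relationships among taxa.
C2: derived state 'yes' in L only — an autapomorphy, so it tells us nothing about relationships among taxa.
All ingroup taxa share the derived state 'no' for C3; it defines the ingroup but does not resolve relationships within it.
C4 (derived state 'no') is shared by J and L — a synapomorphy uniting that clade.
Most parsimonious ingroup topology: (N,(J,L)).
J and L share a more recent common ancestor with each other than either does with N, so N is the least closely related of the three.

N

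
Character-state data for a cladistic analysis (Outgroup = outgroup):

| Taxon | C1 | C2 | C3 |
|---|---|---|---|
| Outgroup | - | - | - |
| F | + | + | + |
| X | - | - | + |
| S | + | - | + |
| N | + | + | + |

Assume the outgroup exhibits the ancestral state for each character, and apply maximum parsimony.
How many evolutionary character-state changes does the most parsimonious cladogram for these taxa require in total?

3

The outgroup has state '-' for every character, so '+' is the derived state throughout.
C1: derived state '+' in F, N, and S only — synapomorphy for {F, N, S}.
Only F and N show the derived state '+' for C2, supporting them as a clade.
C3 (derived state '+') is shared by all ingroup taxa — unites the whole ingroup.
Most parsimonious ingroup topology: (((F,N),S),X).
Changes per character on this tree: C1: 1; C2: 1; C3: 1.
Total = 3.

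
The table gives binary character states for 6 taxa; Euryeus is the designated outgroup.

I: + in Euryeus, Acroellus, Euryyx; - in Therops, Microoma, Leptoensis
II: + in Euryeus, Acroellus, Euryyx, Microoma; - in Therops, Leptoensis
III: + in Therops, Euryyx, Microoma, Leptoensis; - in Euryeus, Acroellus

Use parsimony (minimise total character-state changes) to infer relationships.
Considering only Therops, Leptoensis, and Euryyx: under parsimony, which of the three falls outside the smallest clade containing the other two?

Euryyx

Character polarity is set by the outgroup: the derived state is whichever differs from the outgroup's state, so for I, II the derived state is '-', and for the remaining characters it is '+'.
I (derived state '-') is shared by Leptoensis, Microoma, and Therops — a synapomorphy uniting that clade.
II: derived state '-' in Leptoensis and Therops only — synapomorphy for {Leptoensis, Therops}.
III: derived state '+' in Euryyx, Leptoensis, Microoma, and Therops only — synapomorphy for {Euryyx, Leptoensis, Microoma, Therops}.
Most parsimonious ingroup topology: ((((Therops,Leptoensis),Microoma),Euryyx),Acroellus).
Leptoensis and Therops share a more recent common ancestor with each other than either does with Euryyx, so Euryyx is the least closely related of the three.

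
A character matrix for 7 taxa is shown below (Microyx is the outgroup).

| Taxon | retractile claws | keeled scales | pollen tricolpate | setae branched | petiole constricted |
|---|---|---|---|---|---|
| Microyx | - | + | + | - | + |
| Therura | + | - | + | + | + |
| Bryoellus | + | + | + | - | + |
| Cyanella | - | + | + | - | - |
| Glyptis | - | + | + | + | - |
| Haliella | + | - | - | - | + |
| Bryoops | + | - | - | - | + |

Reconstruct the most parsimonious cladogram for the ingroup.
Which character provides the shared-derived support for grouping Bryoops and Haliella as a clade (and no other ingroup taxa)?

Character polarity is set by the outgroup: the derived state is whichever differs from the outgroup's state, so for keeled scales, pollen tricolpate, petiole constricted the derived state is '-', and for the remaining characters it is '+'.
Only Bryoellus, Bryoops, Haliella, and Therura show the derived state '+' for retractile claws, supporting them as a clade.
keeled scales: derived state '-' in Bryoops, Haliella, and Therura only — synapomorphy for {Bryoops, Haliella, Therura}.
pollen tricolpate: derived state '-' in Bryoops and Haliella only — synapomorphy for {Bryoops, Haliella}.
setae branched (state '+') occurs in Glyptis and Therura but conflicts with the nesting implied by the other characters — most parsimoniously interpreted as homoplasy.
petiole constricted: derived state '-' in Cyanella and Glyptis only — synapomorphy for {Cyanella, Glyptis}.
Most parsimonious ingroup topology: (((Therura,(Haliella,Bryoops)),Bryoellus),(Cyanella,Glyptis)).
The clade {Bryoops, Haliella} is supported by pollen tricolpate: its derived state '-' occurs in exactly those taxa and in no other taxon (including the outgroup).

pollen tricolpate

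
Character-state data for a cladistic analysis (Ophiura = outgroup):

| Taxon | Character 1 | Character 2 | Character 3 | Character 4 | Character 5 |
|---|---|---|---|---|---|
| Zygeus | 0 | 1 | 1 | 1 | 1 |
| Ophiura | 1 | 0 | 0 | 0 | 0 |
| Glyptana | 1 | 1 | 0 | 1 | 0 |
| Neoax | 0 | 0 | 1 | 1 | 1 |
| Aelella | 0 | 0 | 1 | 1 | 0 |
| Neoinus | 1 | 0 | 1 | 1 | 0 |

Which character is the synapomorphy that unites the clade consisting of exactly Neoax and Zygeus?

Character polarity is set by the outgroup: the derived state is whichever differs from the outgroup's state, so for Character 1 the derived state is '0', and for the remaining characters it is '1'.
Character 1 (derived state '0') is shared by Aelella, Neoax, and Zygeus — a synapomorphy uniting that clade.
Character 2 (state '1') occurs in Glyptana and Zygeus but conflicts with the nesting implied by the other characters — most parsimoniously interpreted as homoplasy.
Only Aelella, Neoax, Neoinus, and Zygeus show the derived state '1' for Character 3, supporting them as a clade.
Character 4 (derived state '1') is shared by all ingroup taxa — unites the whole ingroup.
Character 5 (derived state '1') is shared by Neoax and Zygeus — a synapomorphy uniting that clade.
Most parsimonious ingroup topology: ((Neoinus,((Neoax,Zygeus),Aelella)),Glyptana).
The clade {Neoax, Zygeus} is supported by Character 5: its derived state '1' occurs in exactly those taxa and in no other taxon (including the outgroup).

Character 5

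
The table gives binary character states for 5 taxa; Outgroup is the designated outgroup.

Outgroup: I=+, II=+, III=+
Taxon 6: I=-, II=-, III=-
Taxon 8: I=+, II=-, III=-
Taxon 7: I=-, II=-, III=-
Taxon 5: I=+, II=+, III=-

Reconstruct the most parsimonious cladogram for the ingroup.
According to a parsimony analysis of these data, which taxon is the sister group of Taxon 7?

The outgroup has state '+' for every character, so '-' is the derived state throughout.
Only Taxon 6 and Taxon 7 show the derived state '-' for I, supporting them as a clade.
II (derived state '-') is shared by Taxon 6, Taxon 7, and Taxon 8 — a synapomorphy uniting that clade.
III (derived state '-') is shared by all ingroup taxa — unites the whole ingroup.
Most parsimonious ingroup topology: (((Taxon 6,Taxon 7),Taxon 8),Taxon 5).
Taxon 7 and Taxon 6 form a cherry on this tree, so they are sister taxa.

Taxon 6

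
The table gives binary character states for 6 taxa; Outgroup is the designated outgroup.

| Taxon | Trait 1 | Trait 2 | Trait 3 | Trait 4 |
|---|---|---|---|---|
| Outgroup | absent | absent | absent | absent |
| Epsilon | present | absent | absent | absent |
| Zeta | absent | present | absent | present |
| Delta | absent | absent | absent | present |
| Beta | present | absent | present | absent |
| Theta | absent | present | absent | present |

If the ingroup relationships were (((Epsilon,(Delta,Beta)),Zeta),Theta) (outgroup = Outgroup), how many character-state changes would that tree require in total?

Map each character onto (((Epsilon,(Delta,Beta)),Zeta),Theta) (rooted by Outgroup) and count the minimum state changes it requires (Fitch parsimony):
Trait 1: 2; Trait 2: 2; Trait 3: 1; Trait 4: 3.
Total tree length = 8.

8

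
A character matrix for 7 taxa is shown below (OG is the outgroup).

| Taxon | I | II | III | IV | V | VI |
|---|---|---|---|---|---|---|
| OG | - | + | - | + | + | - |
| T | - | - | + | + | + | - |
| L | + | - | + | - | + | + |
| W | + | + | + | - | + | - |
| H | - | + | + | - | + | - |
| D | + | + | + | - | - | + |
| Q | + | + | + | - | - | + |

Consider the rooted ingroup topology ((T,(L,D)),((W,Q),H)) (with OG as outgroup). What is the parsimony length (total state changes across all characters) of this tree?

11

Map each character onto ((T,(L,D)),((W,Q),H)) (rooted by OG) and count the minimum state changes it requires (Fitch parsimony):
I: 2; II: 2; III: 1; IV: 2; V: 2; VI: 2.
Total tree length = 11.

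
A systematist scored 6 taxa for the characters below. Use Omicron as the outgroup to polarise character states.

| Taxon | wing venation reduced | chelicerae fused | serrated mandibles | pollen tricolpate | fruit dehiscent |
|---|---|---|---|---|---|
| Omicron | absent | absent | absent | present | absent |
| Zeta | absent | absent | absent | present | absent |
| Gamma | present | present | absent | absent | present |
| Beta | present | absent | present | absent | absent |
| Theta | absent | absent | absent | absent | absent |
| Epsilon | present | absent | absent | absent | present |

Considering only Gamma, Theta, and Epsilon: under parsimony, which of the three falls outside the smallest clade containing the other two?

Theta

Character polarity is set by the outgroup: the derived state is whichever differs from the outgroup's state, so for pollen tricolpate the derived state is 'absent', and for the remaining characters it is 'present'.
wing venation reduced (derived state 'present') is shared by Beta, Epsilon, and Gamma — a synapomorphy uniting that clade.
chelicerae fused (derived state 'present') is unique to Gamma (autapomorphy; uninformative for grouping).
serrated mandibles: derived state 'present' in Beta only — an autapomorphy, so it tells us nothing about relationships among taxa.
Only Beta, Epsilon, Gamma, and Theta show the derived state 'absent' for pollen tricolpate, supporting them as a clade.
fruit dehiscent (derived state 'present') is shared by Epsilon and Gamma — a synapomorphy uniting that clade.
Most parsimonious ingroup topology: (Zeta,(((Gamma,Epsilon),Beta),Theta)).
Epsilon and Gamma share a more recent common ancestor with each other than either does with Theta, so Theta is the least closely related of the three.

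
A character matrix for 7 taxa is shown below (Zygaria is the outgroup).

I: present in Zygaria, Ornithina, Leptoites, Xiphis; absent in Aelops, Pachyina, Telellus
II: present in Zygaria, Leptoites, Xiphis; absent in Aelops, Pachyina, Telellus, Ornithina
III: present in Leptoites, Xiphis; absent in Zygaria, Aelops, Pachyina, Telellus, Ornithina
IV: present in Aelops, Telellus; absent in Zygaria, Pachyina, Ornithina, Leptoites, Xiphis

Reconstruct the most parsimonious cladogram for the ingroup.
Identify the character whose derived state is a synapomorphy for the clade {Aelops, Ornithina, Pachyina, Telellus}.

Character polarity is set by the outgroup: the derived state is whichever differs from the outgroup's state, so for I, II the derived state is 'absent', and for the remaining characters it is 'present'.
I (derived state 'absent') is shared by Aelops, Pachyina, and Telellus — a synapomorphy uniting that clade.
II: derived state 'absent' in Aelops, Ornithina, Pachyina, and Telellus only — synapomorphy for {Aelops, Ornithina, Pachyina, Telellus}.
III: derived state 'present' in Leptoites and Xiphis only — synapomorphy for {Leptoites, Xiphis}.
Only Aelops and Telellus show the derived state 'present' for IV, supporting them as a clade.
Most parsimonious ingroup topology: ((((Aelops,Telellus),Pachyina),Ornithina),(Leptoites,Xiphis)).
The clade {Aelops, Ornithina, Pachyina, Telellus} is supported by II: its derived state 'absent' occurs in exactly those taxa and in no other taxon (including the outgroup).

II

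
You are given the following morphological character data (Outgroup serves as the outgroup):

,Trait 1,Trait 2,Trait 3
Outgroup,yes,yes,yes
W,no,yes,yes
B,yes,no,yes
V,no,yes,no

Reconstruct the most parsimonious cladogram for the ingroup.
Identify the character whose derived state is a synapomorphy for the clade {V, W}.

The outgroup has state 'yes' for every character, so 'no' is the derived state throughout.
Trait 1: derived state 'no' in V and W only — synapomorphy for {V, W}.
Trait 2: derived state 'no' in B only — an autapomorphy, so it tells us nothing about relationships among taxa.
Trait 3 (derived state 'no') is unique to V (autapomorphy; uninformative for grouping).
Most parsimonious ingroup topology: ((W,V),B).
The clade {V, W} is supported by Trait 1: its derived state 'no' occurs in exactly those taxa and in no other taxon (including the outgroup).

Trait 1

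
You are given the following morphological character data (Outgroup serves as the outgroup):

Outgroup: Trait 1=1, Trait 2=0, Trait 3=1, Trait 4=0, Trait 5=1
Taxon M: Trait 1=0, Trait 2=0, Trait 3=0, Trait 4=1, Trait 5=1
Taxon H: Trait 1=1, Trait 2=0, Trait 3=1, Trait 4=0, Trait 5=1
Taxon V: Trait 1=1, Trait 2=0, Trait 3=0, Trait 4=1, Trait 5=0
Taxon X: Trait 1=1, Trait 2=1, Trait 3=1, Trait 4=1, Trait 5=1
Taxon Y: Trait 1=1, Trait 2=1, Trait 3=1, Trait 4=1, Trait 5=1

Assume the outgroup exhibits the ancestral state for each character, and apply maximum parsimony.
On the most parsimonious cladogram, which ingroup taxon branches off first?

Character polarity is set by the outgroup: the derived state is whichever differs from the outgroup's state, so for Trait 1, Trait 3, Trait 5 the derived state is '0', and for the remaining characters it is '1'.
Trait 1 (derived state '0') is unique to Taxon M (autapomorphy; uninformative for grouping).
Trait 2: derived state '1' in Taxon X and Taxon Y only — synapomorphy for {Taxon X, Taxon Y}.
Trait 3 (derived state '0') is shared by Taxon M and Taxon V — a synapomorphy uniting that clade.
Only Taxon M, Taxon V, Taxon X, and Taxon Y show the derived state '1' for Trait 4, supporting them as a clade.
Trait 5 (derived state '0') is unique to Taxon V (autapomorphy; uninformative for grouping).
Most parsimonious ingroup topology: (((Taxon M,Taxon V),(Taxon X,Taxon Y)),Taxon H).
Taxon H is sister to the clade containing all other ingroup taxa, so it is the earliest-diverging (most basal) ingroup lineage.

Taxon H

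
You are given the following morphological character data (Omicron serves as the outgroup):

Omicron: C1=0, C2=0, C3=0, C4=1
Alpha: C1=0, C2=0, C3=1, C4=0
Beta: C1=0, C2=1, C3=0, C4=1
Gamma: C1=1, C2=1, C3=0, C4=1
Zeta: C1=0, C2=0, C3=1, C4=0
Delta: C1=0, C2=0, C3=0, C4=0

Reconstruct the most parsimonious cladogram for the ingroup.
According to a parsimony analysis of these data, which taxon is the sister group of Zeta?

Character polarity is set by the outgroup: the derived state is whichever differs from the outgroup's state, so for C4 the derived state is '0', and for the remaining characters it is '1'.
C1 (derived state '1') is unique to Gamma (autapomorphy; uninformative for grouping).
C2 (derived state '1') is shared by Beta and Gamma — a synapomorphy uniting that clade.
C3: derived state '1' in Alpha and Zeta only — synapomorphy for {Alpha, Zeta}.
Only Alpha, Delta, and Zeta show the derived state '0' for C4, supporting them as a clade.
Most parsimonious ingroup topology: (((Alpha,Zeta),Delta),(Beta,Gamma)).
Zeta and Alpha form a cherry on this tree, so they are sister taxa.

Alpha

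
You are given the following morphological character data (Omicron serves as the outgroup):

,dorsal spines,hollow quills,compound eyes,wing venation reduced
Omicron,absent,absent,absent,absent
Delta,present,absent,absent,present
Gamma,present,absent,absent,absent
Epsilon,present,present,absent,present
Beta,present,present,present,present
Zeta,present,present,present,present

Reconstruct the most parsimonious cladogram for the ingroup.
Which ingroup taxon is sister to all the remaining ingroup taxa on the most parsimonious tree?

The outgroup has state 'absent' for every character, so 'present' is the derived state throughout.
dorsal spines (derived state 'present') is shared by all ingroup taxa — unites the whole ingroup.
hollow quills: derived state 'present' in Beta, Epsilon, and Zeta only — synapomorphy for {Beta, Epsilon, Zeta}.
compound eyes (derived state 'present') is shared by Beta and Zeta — a synapomorphy uniting that clade.
Only Beta, Delta, Epsilon, and Zeta show the derived state 'present' for wing venation reduced, supporting them as a clade.
Most parsimonious ingroup topology: ((Delta,(Epsilon,(Beta,Zeta))),Gamma).
Gamma is sister to the clade containing all other ingroup taxa, so it is the earliest-diverging (most basal) ingroup lineage.

Gamma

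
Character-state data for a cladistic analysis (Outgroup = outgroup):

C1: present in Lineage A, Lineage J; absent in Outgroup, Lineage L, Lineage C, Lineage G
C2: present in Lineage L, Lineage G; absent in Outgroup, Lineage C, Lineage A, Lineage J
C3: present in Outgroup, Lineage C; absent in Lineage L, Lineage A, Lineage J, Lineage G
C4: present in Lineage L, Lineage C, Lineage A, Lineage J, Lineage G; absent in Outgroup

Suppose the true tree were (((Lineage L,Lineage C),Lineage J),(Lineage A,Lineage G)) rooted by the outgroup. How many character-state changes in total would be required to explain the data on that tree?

Map each character onto (((Lineage L,Lineage C),Lineage J),(Lineage A,Lineage G)) (rooted by Outgroup) and count the minimum state changes it requires (Fitch parsimony):
C1: 2; C2: 2; C3: 2; C4: 1.
Total tree length = 7.

7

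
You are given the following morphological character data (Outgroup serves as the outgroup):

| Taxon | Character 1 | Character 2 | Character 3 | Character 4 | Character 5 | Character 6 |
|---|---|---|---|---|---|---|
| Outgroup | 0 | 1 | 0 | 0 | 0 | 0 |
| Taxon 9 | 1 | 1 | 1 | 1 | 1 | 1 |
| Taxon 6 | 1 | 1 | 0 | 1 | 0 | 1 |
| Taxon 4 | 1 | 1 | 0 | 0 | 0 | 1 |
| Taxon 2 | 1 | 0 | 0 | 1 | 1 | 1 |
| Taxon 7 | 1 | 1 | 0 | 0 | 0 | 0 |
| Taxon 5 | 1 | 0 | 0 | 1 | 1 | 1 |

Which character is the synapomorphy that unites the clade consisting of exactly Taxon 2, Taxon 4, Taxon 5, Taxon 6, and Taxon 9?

Character 6

Character polarity is set by the outgroup: the derived state is whichever differs from the outgroup's state, so for Character 2 the derived state is '0', and for the remaining characters it is '1'.
All ingroup taxa share the derived state '1' for Character 1; it defines the ingroup but does not resolve relationships within it.
Only Taxon 2 and Taxon 5 show the derived state '0' for Character 2, supporting them as a clade.
Character 3: derived state '1' in Taxon 9 only — an autapomorphy, so it tells us nothing about relationships among taxa.
Character 4: derived state '1' in Taxon 2, Taxon 5, Taxon 6, and Taxon 9 only — synapomorphy for {Taxon 2, Taxon 5, Taxon 6, Taxon 9}.
Character 5 (derived state '1') is shared by Taxon 2, Taxon 5, and Taxon 9 — a synapomorphy uniting that clade.
Only Taxon 2, Taxon 4, Taxon 5, Taxon 6, and Taxon 9 show the derived state '1' for Character 6, supporting them as a clade.
Most parsimonious ingroup topology: ((((Taxon 9,(Taxon 2,Taxon 5)),Taxon 6),Taxon 4),Taxon 7).
The clade {Taxon 2, Taxon 4, Taxon 5, Taxon 6, Taxon 9} is supported by Character 6: its derived state '1' occurs in exactly those taxa and in no other taxon (including the outgroup).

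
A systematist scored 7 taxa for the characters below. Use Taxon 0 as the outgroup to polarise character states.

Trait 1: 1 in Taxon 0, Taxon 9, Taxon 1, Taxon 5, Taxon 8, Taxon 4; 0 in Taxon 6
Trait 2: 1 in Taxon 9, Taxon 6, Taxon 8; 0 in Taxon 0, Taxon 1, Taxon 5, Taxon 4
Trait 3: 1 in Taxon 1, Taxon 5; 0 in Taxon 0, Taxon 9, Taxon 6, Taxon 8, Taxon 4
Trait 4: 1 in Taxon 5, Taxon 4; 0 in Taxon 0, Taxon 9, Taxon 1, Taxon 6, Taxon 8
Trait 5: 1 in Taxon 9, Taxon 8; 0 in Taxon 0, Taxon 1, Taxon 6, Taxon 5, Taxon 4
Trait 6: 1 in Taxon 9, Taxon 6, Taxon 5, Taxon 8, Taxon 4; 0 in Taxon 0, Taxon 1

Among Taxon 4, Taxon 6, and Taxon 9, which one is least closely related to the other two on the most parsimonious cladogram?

Character polarity is set by the outgroup: the derived state is whichever differs from the outgroup's state, so for Trait 1 the derived state is '0', and for the remaining characters it is '1'.
Trait 1 (derived state '0') is unique to Taxon 6 (autapomorphy; uninformative for grouping).
Only Taxon 6, Taxon 8, and Taxon 9 show the derived state '1' for Trait 2, supporting them as a clade.
Trait 3 groups Taxon 1 and Taxon 5, which is incompatible with the clades supported by the remaining characters; treating it as convergent (homoplasy) costs fewer steps than any alternative tree.
Trait 4 (derived state '1') is shared by Taxon 4 and Taxon 5 — a synapomorphy uniting that clade.
Only Taxon 8 and Taxon 9 show the derived state '1' for Trait 5, supporting them as a clade.
Trait 6 (derived state '1') is shared by Taxon 4, Taxon 5, Taxon 6, Taxon 8, and Taxon 9 — a synapomorphy uniting that clade.
Most parsimonious ingroup topology: ((((Taxon 9,Taxon 8),Taxon 6),(Taxon 5,Taxon 4)),Taxon 1).
Taxon 9 and Taxon 6 share a more recent common ancestor with each other than either does with Taxon 4, so Taxon 4 is the least closely related of the three.

Taxon 4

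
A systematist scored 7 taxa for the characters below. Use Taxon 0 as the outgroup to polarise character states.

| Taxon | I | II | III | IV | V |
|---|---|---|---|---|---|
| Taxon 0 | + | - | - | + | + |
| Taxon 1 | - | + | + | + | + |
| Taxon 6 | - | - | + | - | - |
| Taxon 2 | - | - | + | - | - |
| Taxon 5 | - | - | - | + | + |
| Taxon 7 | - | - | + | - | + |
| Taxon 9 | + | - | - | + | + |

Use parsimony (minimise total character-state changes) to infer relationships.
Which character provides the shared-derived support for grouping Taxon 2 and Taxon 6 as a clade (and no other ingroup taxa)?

Character polarity is set by the outgroup: the derived state is whichever differs from the outgroup's state, so for I, IV, V the derived state is '-', and for the remaining characters it is '+'.
I (derived state '-') is shared by Taxon 1, Taxon 2, Taxon 5, Taxon 6, and Taxon 7 — a synapomorphy uniting that clade.
II (derived state '+') is unique to Taxon 1 (autapomorphy; uninformative for grouping).
III (derived state '+') is shared by Taxon 1, Taxon 2, Taxon 6, and Taxon 7 — a synapomorphy uniting that clade.
Only Taxon 2, Taxon 6, and Taxon 7 show the derived state '-' for IV, supporting them as a clade.
V: derived state '-' in Taxon 2 and Taxon 6 only — synapomorphy for {Taxon 2, Taxon 6}.
Most parsimonious ingroup topology: (((((Taxon 6,Taxon 2),Taxon 7),Taxon 1),Taxon 5),Taxon 9).
The clade {Taxon 2, Taxon 6} is supported by V: its derived state '-' occurs in exactly those taxa and in no other taxon (including the outgroup).

V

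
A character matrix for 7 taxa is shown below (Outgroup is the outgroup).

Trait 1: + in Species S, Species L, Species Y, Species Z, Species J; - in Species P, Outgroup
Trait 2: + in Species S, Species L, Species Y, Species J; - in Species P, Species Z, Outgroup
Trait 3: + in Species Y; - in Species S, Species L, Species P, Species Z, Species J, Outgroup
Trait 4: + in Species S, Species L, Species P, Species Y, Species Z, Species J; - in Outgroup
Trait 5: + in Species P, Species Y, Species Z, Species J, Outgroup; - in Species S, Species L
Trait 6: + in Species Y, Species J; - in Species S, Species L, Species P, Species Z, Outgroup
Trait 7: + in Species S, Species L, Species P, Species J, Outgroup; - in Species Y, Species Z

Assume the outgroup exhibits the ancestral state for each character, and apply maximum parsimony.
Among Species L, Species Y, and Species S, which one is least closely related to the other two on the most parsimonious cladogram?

Character polarity is set by the outgroup: the derived state is whichever differs from the outgroup's state, so for Trait 5, Trait 7 the derived state is '-', and for the remaining characters it is '+'.
Trait 1 (derived state '+') is shared by Species J, Species L, Species S, Species Y, and Species Z — a synapomorphy uniting that clade.
Trait 2: derived state '+' in Species J, Species L, Species S, and Species Y only — synapomorphy for {Species J, Species L, Species S, Species Y}.
Trait 3: derived state '+' in Species Y only — an autapomorphy, so it tells us nothing about relationships among taxa.
Trait 4 (derived state '+') is shared by all ingroup taxa — unites the whole ingroup.
Trait 5 (derived state '-') is shared by Species L and Species S — a synapomorphy uniting that clade.
Only Species J and Species Y show the derived state '+' for Trait 6, supporting them as a clade.
Trait 7 groups Species Y and Species Z, which is incompatible with the clades supported by the remaining characters; treating it as convergent (homoplasy) costs fewer steps than any alternative tree.
Most parsimonious ingroup topology: (Species P,(((Species J,Species Y),(Species L,Species S)),Species Z)).
Species L and Species S share a more recent common ancestor with each other than either does with Species Y, so Species Y is the least closely related of the three.

Species Y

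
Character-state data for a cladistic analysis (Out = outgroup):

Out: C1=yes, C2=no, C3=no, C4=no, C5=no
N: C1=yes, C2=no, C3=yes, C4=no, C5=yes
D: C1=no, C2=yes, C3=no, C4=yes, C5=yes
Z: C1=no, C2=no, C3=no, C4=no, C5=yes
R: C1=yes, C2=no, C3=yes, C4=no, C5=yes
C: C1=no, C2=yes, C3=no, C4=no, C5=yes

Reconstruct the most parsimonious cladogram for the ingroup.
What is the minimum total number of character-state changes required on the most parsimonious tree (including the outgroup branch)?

Character polarity is set by the outgroup: the derived state is whichever differs from the outgroup's state, so for C1 the derived state is 'no', and for the remaining characters it is 'yes'.
Only C, D, and Z show the derived state 'no' for C1, supporting them as a clade.
C2 (derived state 'yes') is shared by C and D — a synapomorphy uniting that clade.
C3: derived state 'yes' in N and R only — synapomorphy for {N, R}.
C4 (derived state 'yes') is unique to D (autapomorphy; uninformative for grouping).
All ingroup taxa share the derived state 'yes' for C5; it defines the ingroup but does not resolve relationships within it.
Most parsimonious ingroup topology: ((N,R),((D,C),Z)).
Changes per character on this tree: C1: 1; C2: 1; C3: 1; C4: 1; C5: 1.
Total = 5.

5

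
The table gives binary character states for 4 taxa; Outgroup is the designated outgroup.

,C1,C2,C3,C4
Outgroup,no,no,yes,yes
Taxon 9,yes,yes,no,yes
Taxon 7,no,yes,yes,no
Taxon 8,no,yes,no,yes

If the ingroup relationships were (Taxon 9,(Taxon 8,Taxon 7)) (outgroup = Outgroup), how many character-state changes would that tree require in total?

Map each character onto (Taxon 9,(Taxon 8,Taxon 7)) (rooted by Outgroup) and count the minimum state changes it requires (Fitch parsimony):
C1: 1; C2: 1; C3: 2; C4: 1.
Total tree length = 5.

5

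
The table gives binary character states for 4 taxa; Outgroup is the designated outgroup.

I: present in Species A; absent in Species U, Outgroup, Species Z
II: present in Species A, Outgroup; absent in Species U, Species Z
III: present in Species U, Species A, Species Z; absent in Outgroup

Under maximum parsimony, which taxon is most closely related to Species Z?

Character polarity is set by the outgroup: the derived state is whichever differs from the outgroup's state, so for II the derived state is 'absent', and for the remaining characters it is 'present'.
I: derived state 'present' in Species A only — an autapomorphy, so it tells us nothing about relationships among taxa.
II (derived state 'absent') is shared by Species U and Species Z — a synapomorphy uniting that clade.
All ingroup taxa share the derived state 'present' for III; it defines the ingroup but does not resolve relationships within it.
Most parsimonious ingroup topology: ((Species U,Species Z),Species A).
Species Z and Species U form a cherry on this tree, so they are sister taxa.

Species U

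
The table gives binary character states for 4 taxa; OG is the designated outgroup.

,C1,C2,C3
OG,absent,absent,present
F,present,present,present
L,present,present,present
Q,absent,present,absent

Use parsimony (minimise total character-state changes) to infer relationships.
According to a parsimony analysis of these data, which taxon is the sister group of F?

L

Character polarity is set by the outgroup: the derived state is whichever differs from the outgroup's state, so for C3 the derived state is 'absent', and for the remaining characters it is 'present'.
C1 (derived state 'present') is shared by F and L — a synapomorphy uniting that clade.
All ingroup taxa share the derived state 'present' for C2; it defines the ingroup but does not resolve relationships within it.
C3 (derived state 'absent') is unique to Q (autapomorphy; uninformative for grouping).
Most parsimonious ingroup topology: ((F,L),Q).
F and L form a cherry on this tree, so they are sister taxa.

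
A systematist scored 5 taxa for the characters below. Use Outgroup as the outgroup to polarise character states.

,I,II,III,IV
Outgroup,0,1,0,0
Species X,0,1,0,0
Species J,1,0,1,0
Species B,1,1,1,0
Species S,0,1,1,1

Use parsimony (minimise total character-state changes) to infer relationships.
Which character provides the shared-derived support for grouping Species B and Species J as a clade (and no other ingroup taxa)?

Character polarity is set by the outgroup: the derived state is whichever differs from the outgroup's state, so for II the derived state is '0', and for the remaining characters it is '1'.
I (derived state '1') is shared by Species B and Species J — a synapomorphy uniting that clade.
II (derived state '0') is unique to Species J (autapomorphy; uninformative for grouping).
III (derived state '1') is shared by Species B, Species J, and Species S — a synapomorphy uniting that clade.
IV: derived state '1' in Species S only — an autapomorphy, so it tells us nothing about relationships among taxa.
Most parsimonious ingroup topology: (Species X,((Species J,Species B),Species S)).
The clade {Species B, Species J} is supported by I: its derived state '1' occurs in exactly those taxa and in no other taxon (including the outgroup).

I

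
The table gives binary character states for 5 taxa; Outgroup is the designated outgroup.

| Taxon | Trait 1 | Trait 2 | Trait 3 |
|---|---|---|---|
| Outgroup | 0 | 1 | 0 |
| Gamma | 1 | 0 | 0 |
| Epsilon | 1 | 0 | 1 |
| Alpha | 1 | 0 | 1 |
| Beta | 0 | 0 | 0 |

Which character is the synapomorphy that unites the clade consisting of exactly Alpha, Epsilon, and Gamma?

Character polarity is set by the outgroup: the derived state is whichever differs from the outgroup's state, so for Trait 2 the derived state is '0', and for the remaining characters it is '1'.
Trait 1 (derived state '1') is shared by Alpha, Epsilon, and Gamma — a synapomorphy uniting that clade.
All ingroup taxa share the derived state '0' for Trait 2; it defines the ingroup but does not resolve relationships within it.
Trait 3: derived state '1' in Alpha and Epsilon only — synapomorphy for {Alpha, Epsilon}.
Most parsimonious ingroup topology: ((Gamma,(Epsilon,Alpha)),Beta).
The clade {Alpha, Epsilon, Gamma} is supported by Trait 1: its derived state '1' occurs in exactly those taxa and in no other taxon (including the outgroup).

Trait 1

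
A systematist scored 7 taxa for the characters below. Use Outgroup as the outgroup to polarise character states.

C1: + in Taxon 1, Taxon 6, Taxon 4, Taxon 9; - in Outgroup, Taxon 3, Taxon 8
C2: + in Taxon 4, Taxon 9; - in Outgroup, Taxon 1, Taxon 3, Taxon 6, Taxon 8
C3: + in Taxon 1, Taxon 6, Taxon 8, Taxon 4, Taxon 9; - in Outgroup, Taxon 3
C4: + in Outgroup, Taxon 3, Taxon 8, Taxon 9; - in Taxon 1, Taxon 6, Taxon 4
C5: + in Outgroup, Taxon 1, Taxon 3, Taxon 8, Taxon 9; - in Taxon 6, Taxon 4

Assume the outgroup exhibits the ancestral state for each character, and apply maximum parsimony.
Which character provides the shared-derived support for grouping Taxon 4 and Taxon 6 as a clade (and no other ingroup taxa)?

Character polarity is set by the outgroup: the derived state is whichever differs from the outgroup's state, so for C4, C5 the derived state is '-', and for the remaining characters it is '+'.
C1 (derived state '+') is shared by Taxon 1, Taxon 4, Taxon 6, and Taxon 9 — a synapomorphy uniting that clade.
C2 (state '+') occurs in Taxon 4 and Taxon 9 but conflicts with the nesting implied by the other characters — most parsimoniously interpreted as homoplasy.
C3: derived state '+' in Taxon 1, Taxon 4, Taxon 6, Taxon 8, and Taxon 9 only — synapomorphy for {Taxon 1, Taxon 4, Taxon 6, Taxon 8, Taxon 9}.
C4 (derived state '-') is shared by Taxon 1, Taxon 4, and Taxon 6 — a synapomorphy uniting that clade.
Only Taxon 4 and Taxon 6 show the derived state '-' for C5, supporting them as a clade.
Most parsimonious ingroup topology: ((((Taxon 1,(Taxon 6,Taxon 4)),Taxon 9),Taxon 8),Taxon 3).
The clade {Taxon 4, Taxon 6} is supported by C5: its derived state '-' occurs in exactly those taxa and in no other taxon (including the outgroup).

C5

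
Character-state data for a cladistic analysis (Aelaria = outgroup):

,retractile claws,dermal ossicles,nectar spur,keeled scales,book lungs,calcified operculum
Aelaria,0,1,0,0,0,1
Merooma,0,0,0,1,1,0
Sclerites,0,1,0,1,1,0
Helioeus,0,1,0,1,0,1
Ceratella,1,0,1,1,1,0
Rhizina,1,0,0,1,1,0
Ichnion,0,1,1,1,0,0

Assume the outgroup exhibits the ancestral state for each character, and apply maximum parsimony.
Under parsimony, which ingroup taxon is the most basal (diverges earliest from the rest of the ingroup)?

Character polarity is set by the outgroup: the derived state is whichever differs from the outgroup's state, so for dermal ossicles, calcified operculum the derived state is '0', and for the remaining characters it is '1'.
retractile claws: derived state '1' in Ceratella and Rhizina only — synapomorphy for {Ceratella, Rhizina}.
dermal ossicles (derived state '0') is shared by Ceratella, Merooma, and Rhizina — a synapomorphy uniting that clade.
nectar spur (state '1') occurs in Ceratella and Ichnion but conflicts with the nesting implied by the other characters — most parsimoniously interpreted as homoplasy.
keeled scales (derived state '1') is shared by all ingroup taxa — unites the whole ingroup.
Only Ceratella, Merooma, Rhizina, and Sclerites show the derived state '1' for book lungs, supporting them as a clade.
Only Ceratella, Ichnion, Merooma, Rhizina, and Sclerites show the derived state '0' for calcified operculum, supporting them as a clade.
Most parsimonious ingroup topology: ((((Merooma,(Ceratella,Rhizina)),Sclerites),Ichnion),Helioeus).
Helioeus is sister to the clade containing all other ingroup taxa, so it is the earliest-diverging (most basal) ingroup lineage.

Helioeus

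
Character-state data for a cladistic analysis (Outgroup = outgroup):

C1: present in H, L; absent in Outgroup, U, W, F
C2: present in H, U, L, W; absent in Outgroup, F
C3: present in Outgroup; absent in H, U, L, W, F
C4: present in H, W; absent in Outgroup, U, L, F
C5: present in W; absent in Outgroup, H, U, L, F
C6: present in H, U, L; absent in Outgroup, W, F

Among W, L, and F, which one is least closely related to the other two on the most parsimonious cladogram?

Character polarity is set by the outgroup: the derived state is whichever differs from the outgroup's state, so for C3 the derived state is 'absent', and for the remaining characters it is 'present'.
C1 (derived state 'present') is shared by H and L — a synapomorphy uniting that clade.
Only H, L, U, and W show the derived state 'present' for C2, supporting them as a clade.
C3 (derived state 'absent') is shared by all ingroup taxa — unites the whole ingroup.
C4 groups H and W, which is incompatible with the clades supported by the remaining characters; treating it as convergent (homoplasy) costs fewer steps than any alternative tree.
C5: derived state 'present' in W only — an autapomorphy, so it tells us nothing about relationships among taxa.
C6: derived state 'present' in H, L, and U only — synapomorphy for {H, L, U}.
Most parsimonious ingroup topology: ((((H,L),U),W),F).
L and W share a more recent common ancestor with each other than either does with F, so F is the least closely related of the three.

F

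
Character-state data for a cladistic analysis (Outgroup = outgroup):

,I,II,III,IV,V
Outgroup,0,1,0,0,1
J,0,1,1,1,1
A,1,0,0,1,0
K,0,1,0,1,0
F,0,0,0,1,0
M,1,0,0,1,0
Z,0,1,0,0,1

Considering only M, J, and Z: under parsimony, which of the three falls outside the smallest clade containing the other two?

Z

Character polarity is set by the outgroup: the derived state is whichever differs from the outgroup's state, so for II, V the derived state is '0', and for the remaining characters it is '1'.
I (derived state '1') is shared by A and M — a synapomorphy uniting that clade.
II (derived state '0') is shared by A, F, and M — a synapomorphy uniting that clade.
III: derived state '1' in J only — an autapomorphy, so it tells us nothing about relationships among taxa.
IV: derived state '1' in A, F, J, K, and M only — synapomorphy for {A, F, J, K, M}.
V (derived state '0') is shared by A, F, K, and M — a synapomorphy uniting that clade.
Most parsimonious ingroup topology: ((J,(((A,M),F),K)),Z).
M and J share a more recent common ancestor with each other than either does with Z, so Z is the least closely related of the three.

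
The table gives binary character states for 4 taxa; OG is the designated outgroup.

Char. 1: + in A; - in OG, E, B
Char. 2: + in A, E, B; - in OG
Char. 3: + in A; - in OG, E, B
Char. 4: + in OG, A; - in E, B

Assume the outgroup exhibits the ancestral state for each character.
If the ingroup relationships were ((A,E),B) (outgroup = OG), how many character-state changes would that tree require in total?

Map each character onto ((A,E),B) (rooted by OG) and count the minimum state changes it requires (Fitch parsimony):
Char. 1: 1; Char. 2: 1; Char. 3: 1; Char. 4: 2.
Total tree length = 5.

5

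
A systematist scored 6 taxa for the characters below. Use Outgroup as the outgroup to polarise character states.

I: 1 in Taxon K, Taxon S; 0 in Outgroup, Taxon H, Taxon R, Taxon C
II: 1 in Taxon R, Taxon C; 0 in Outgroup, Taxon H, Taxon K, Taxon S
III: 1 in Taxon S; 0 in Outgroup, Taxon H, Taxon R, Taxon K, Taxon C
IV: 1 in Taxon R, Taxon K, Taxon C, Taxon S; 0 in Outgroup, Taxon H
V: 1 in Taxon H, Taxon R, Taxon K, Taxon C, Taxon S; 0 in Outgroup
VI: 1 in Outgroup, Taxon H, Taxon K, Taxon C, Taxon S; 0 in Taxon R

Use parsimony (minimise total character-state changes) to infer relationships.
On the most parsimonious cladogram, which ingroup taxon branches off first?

Character polarity is set by the outgroup: the derived state is whichever differs from the outgroup's state, so for VI the derived state is '0', and for the remaining characters it is '1'.
Only Taxon K and Taxon S show the derived state '1' for I, supporting them as a clade.
II (derived state '1') is shared by Taxon C and Taxon R — a synapomorphy uniting that clade.
III (derived state '1') is unique to Taxon S (autapomorphy; uninformative for grouping).
Only Taxon C, Taxon K, Taxon R, and Taxon S show the derived state '1' for IV, supporting them as a clade.
All ingroup taxa share the derived state '1' for V; it defines the ingroup but does not resolve relationships within it.
VI: derived state '0' in Taxon R only — an autapomorphy, so it tells us nothing about relationships among taxa.
Most parsimonious ingroup topology: (Taxon H,((Taxon R,Taxon C),(Taxon K,Taxon S))).
Taxon H is sister to the clade containing all other ingroup taxa, so it is the earliest-diverging (most basal) ingroup lineage.

Taxon H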